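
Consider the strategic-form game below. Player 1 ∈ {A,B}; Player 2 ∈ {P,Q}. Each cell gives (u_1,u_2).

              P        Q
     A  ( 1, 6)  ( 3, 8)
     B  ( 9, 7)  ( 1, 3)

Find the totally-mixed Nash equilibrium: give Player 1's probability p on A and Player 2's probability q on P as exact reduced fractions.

(p,q) = (2/3, 1/5)

P1 indiff ⇒ q·1+(1-q)·3 = q·9+(1-q)·1 ⇒ q(-8) = (1-q)(-2) ⇒ q = 1/5
P2 indiff ⇒ p·6+(1-p)·7 = p·8+(1-p)·3 ⇒ p(-2) = (1-p)(-4) ⇒ p = 2/3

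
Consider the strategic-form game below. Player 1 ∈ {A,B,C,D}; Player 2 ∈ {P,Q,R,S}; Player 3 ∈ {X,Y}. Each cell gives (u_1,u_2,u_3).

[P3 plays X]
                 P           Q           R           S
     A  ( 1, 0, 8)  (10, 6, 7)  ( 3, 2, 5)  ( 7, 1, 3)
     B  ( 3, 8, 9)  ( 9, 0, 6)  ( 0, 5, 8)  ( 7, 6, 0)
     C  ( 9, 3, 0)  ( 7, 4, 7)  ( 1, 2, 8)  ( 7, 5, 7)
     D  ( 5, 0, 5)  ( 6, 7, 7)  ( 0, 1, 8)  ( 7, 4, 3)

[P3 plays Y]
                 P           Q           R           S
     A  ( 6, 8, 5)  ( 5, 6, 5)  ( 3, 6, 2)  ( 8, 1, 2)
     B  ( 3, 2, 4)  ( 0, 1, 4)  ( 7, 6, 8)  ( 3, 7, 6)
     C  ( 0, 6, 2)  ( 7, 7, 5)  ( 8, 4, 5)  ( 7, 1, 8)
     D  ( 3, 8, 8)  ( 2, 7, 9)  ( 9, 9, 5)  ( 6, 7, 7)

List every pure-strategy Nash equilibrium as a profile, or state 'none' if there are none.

(A,P,X): not NE [P1→C gives 9>1; P2→Q gives 6>0]
(A,P,Y): not NE [P3→X gives 8>5]
(A,Q,X): NE
(A,Q,Y): not NE [P1→C gives 7>5; P2→P gives 8>6; P3→X gives 7>5]
(A,R,X): not NE [P2→Q gives 6>2]
(A,R,Y): not NE [P1→D gives 9>3; P2→P gives 8>6; P3→X gives 5>2]
(A,S,X): not NE [P2→Q gives 6>1]
(A,S,Y): not NE [P2→P gives 8>1; P3→X gives 3>2]
(B,P,X): not NE [P1→C gives 9>3]
(B,P,Y): not NE [P1→A gives 6>3; P2→S gives 7>2; P3→X gives 9>4]
(B,Q,X): not NE [P1→A gives 10>9; P2→P gives 8>0]
(B,Q,Y): not NE [P1→C gives 7>0; P2→S gives 7>1; P3→X gives 6>4]
(B,R,X): not NE [P1→A gives 3>0; P2→P gives 8>5]
(B,R,Y): not NE [P1→D gives 9>7; P2→S gives 7>6]
(B,S,X): not NE [P2→P gives 8>6; P3→Y gives 6>0]
(B,S,Y): not NE [P1→A gives 8>3]
(C,P,X): not NE [P2→S gives 5>3; P3→Y gives 2>0]
(C,P,Y): not NE [P1→A gives 6>0; P2→Q gives 7>6]
(C,Q,X): not NE [P1→A gives 10>7; P2→S gives 5>4]
(C,Q,Y): not NE [P3→X gives 7>5]
(C,R,X): not NE [P1→A gives 3>1; P2→S gives 5>2]
(C,R,Y): not NE [P1→D gives 9>8; P2→Q gives 7>4; P3→X gives 8>5]
(C,S,X): not NE [P3→Y gives 8>7]
(C,S,Y): not NE [P1→A gives 8>7; P2→Q gives 7>1]
(D,P,X): not NE [P1→C gives 9>5; P2→Q gives 7>0; P3→Y gives 8>5]
(D,P,Y): not NE [P1→A gives 6>3; P2→R gives 9>8]
(D,Q,X): not NE [P1→A gives 10>6; P3→Y gives 9>7]
(D,Q,Y): not NE [P1→C gives 7>2; P2→R gives 9>7]
(D,R,X): not NE [P1→A gives 3>0; P2→Q gives 7>1]
(D,R,Y): not NE [P3→X gives 8>5]
(D,S,X): not NE [P2→Q gives 7>4; P3→Y gives 7>3]
(D,S,Y): not NE [P1→A gives 8>6; P2→R gives 9>7]

Nash profiles: (A,Q,X)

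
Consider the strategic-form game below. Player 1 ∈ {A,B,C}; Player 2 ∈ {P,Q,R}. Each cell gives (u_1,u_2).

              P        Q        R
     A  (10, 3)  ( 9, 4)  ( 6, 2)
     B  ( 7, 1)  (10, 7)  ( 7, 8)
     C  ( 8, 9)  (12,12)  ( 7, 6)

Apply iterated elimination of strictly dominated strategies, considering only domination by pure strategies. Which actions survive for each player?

Remaining: P1:{B,C} P2:{Q,R}

P2 drop P (Q beats it: A:4>3 B:7>1 C:12>9)
P1 drop A (B beats it: Q:10>9 R:7>6)
P1→{B,C} P2→{Q,R}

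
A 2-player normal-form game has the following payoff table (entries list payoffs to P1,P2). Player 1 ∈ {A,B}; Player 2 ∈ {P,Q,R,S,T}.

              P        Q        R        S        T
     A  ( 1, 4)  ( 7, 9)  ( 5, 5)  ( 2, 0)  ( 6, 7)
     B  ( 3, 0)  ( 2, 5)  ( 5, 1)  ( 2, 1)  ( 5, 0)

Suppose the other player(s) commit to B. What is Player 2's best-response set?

P2 best: {Q}

u_2(P vs B) = 0
u_2(Q vs B) = 5
u_2(R vs B) = 1
u_2(S vs B) = 1
u_2(T vs B) = 0
max payoff 5 at {Q}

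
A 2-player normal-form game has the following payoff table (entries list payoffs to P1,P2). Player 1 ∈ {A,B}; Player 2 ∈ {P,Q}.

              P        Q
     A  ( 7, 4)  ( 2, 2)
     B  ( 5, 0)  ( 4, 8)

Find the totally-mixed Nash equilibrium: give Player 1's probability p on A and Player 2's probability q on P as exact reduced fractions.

P1 mixes 4/5 on A; P2 mixes 1/2 on P

P1 indiff ⇒ q·7+(1-q)·2 = q·5+(1-q)·4 ⇒ q(2) = (1-q)(2) ⇒ q = 1/2
P2 indiff ⇒ p·4+(1-p)·0 = p·2+(1-p)·8 ⇒ p(2) = (1-p)(8) ⇒ p = 4/5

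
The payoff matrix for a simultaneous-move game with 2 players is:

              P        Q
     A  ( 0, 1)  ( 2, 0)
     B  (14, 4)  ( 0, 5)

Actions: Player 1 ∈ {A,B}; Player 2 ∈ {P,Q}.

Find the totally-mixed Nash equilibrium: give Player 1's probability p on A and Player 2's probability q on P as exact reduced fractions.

P1 indiff ⇒ q·0+(1-q)·2 = q·14+(1-q)·0 ⇒ q(-14) = (1-q)(-2) ⇒ q = 1/8
P2 indiff ⇒ p·1+(1-p)·4 = p·0+(1-p)·5 ⇒ p(1) = (1-p)(1) ⇒ p = 1/2

P1 mixes 1/2 on A; P2 mixes 1/8 on P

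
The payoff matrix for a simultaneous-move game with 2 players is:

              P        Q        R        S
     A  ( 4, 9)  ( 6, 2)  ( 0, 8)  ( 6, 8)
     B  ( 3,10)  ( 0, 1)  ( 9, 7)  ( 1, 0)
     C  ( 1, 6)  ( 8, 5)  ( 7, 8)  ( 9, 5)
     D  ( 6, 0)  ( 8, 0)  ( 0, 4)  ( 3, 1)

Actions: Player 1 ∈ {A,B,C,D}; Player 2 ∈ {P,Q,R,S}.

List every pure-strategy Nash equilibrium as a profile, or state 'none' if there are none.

(A,P): not NE [P1→D gives 6>4]
(A,Q): not NE [P1→D gives 8>6; P2→P gives 9>2]
(A,R): not NE [P1→B gives 9>0; P2→P gives 9>8]
(A,S): not NE [P1→C gives 9>6; P2→P gives 9>8]
(B,P): not NE [P1→D gives 6>3]
(B,Q): not NE [P1→D gives 8>0; P2→P gives 10>1]
(B,R): not NE [P2→P gives 10>7]
(B,S): not NE [P1→C gives 9>1; P2→P gives 10>0]
(C,P): not NE [P1→D gives 6>1; P2→R gives 8>6]
(C,Q): not NE [P2→R gives 8>5]
(C,R): not NE [P1→B gives 9>7]
(C,S): not NE [P2→R gives 8>5]
(D,P): not NE [P2→R gives 4>0]
(D,Q): not NE [P2→R gives 4>0]
(D,R): not NE [P1→B gives 9>0]
(D,S): not NE [P1→C gives 9>3; P2→R gives 4>1]

No pure NE.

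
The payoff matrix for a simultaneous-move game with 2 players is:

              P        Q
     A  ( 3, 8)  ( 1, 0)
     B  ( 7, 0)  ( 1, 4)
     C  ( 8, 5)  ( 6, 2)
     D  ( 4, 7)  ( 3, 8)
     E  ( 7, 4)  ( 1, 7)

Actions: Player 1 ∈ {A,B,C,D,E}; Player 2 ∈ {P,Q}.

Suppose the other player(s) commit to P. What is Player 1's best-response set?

u_1(A vs P) = 3
u_1(B vs P) = 7
u_1(C vs P) = 8
u_1(D vs P) = 4
u_1(E vs P) = 7
max payoff 8 at {C}

argmax u_1 = {C}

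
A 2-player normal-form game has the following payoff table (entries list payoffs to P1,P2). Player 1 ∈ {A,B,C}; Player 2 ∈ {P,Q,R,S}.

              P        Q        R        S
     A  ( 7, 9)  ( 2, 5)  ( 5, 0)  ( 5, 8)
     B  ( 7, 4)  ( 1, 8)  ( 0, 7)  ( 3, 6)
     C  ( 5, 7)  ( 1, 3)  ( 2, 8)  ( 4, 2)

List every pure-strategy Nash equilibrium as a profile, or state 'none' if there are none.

(A,P): NE
(A,Q): not NE [P2→P gives 9>5]
(A,R): not NE [P2→P gives 9>0]
(A,S): not NE [P2→P gives 9>8]
(B,P): not NE [P2→Q gives 8>4]
(B,Q): not NE [P1→A gives 2>1]
(B,R): not NE [P1→A gives 5>0; P2→Q gives 8>7]
(B,S): not NE [P1→A gives 5>3; P2→Q gives 8>6]
(C,P): not NE [P1→B gives 7>5; P2→R gives 8>7]
(C,Q): not NE [P1→A gives 2>1; P2→R gives 8>3]
(C,R): not NE [P1→A gives 5>2]
(C,S): not NE [P1→A gives 5>4; P2→R gives 8>2]

NE set: (A,P)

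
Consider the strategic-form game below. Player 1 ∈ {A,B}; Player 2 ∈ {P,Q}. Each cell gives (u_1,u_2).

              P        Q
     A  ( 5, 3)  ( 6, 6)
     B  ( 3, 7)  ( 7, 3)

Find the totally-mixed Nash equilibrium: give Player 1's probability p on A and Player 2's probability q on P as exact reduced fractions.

(p,q) = (4/7, 1/3)

P1 indiff ⇒ q·5+(1-q)·6 = q·3+(1-q)·7 ⇒ q(2) = (1-q)(1) ⇒ q = 1/3
P2 indiff ⇒ p·3+(1-p)·7 = p·6+(1-p)·3 ⇒ p(-3) = (1-p)(-4) ⇒ p = 4/7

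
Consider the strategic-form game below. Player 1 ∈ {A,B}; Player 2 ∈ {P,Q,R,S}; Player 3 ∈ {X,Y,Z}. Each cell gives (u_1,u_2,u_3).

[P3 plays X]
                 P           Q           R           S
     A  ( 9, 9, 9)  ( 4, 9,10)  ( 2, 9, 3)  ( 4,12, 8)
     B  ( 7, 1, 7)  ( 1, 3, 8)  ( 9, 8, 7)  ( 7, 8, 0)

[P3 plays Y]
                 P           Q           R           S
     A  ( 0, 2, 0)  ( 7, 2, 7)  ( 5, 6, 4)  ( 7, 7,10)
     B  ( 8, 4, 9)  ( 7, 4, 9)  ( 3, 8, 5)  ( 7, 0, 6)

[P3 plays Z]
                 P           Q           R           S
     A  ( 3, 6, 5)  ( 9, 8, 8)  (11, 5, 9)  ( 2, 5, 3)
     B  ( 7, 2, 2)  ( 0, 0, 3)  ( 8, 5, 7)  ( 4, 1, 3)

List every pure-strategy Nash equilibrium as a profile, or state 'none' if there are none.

(A,P,X): not NE [P2→S gives 12>9]
(A,P,Y): not NE [P1→B gives 8>0; P2→S gives 7>2; P3→X gives 9>0]
(A,P,Z): not NE [P1→B gives 7>3; P2→Q gives 8>6; P3→X gives 9>5]
(A,Q,X): not NE [P2→S gives 12>9]
(A,Q,Y): not NE [P2→S gives 7>2; P3→X gives 10>7]
(A,Q,Z): not NE [P3→X gives 10>8]
(A,R,X): not NE [P1→B gives 9>2; P2→S gives 12>9; P3→Z gives 9>3]
(A,R,Y): not NE [P2→S gives 7>6; P3→Z gives 9>4]
(A,R,Z): not NE [P2→Q gives 8>5]
(A,S,X): not NE [P1→B gives 7>4; P3→Y gives 10>8]
(A,S,Y): NE
(A,S,Z): not NE [P1→B gives 4>2; P2→Q gives 8>5; P3→Y gives 10>3]
(B,P,X): not NE [P1→A gives 9>7; P2→S gives 8>1; P3→Y gives 9>7]
(B,P,Y): not NE [P2→R gives 8>4]
(B,P,Z): not NE [P2→R gives 5>2; P3→Y gives 9>2]
(B,Q,X): not NE [P1→A gives 4>1; P2→S gives 8>3; P3→Y gives 9>8]
(B,Q,Y): not NE [P2→R gives 8>4]
(B,Q,Z): not NE [P1→A gives 9>0; P2→R gives 5>0; P3→Y gives 9>3]
(B,R,X): NE
(B,R,Y): not NE [P1→A gives 5>3; P3→Z gives 7>5]
(B,R,Z): not NE [P1→A gives 11>8]
(B,S,X): not NE [P3→Y gives 6>0]
(B,S,Y): not NE [P2→R gives 8>0]
(B,S,Z): not NE [P2→R gives 5>1; P3→Y gives 6>3]

NE set: (A,S,Y), (B,R,X)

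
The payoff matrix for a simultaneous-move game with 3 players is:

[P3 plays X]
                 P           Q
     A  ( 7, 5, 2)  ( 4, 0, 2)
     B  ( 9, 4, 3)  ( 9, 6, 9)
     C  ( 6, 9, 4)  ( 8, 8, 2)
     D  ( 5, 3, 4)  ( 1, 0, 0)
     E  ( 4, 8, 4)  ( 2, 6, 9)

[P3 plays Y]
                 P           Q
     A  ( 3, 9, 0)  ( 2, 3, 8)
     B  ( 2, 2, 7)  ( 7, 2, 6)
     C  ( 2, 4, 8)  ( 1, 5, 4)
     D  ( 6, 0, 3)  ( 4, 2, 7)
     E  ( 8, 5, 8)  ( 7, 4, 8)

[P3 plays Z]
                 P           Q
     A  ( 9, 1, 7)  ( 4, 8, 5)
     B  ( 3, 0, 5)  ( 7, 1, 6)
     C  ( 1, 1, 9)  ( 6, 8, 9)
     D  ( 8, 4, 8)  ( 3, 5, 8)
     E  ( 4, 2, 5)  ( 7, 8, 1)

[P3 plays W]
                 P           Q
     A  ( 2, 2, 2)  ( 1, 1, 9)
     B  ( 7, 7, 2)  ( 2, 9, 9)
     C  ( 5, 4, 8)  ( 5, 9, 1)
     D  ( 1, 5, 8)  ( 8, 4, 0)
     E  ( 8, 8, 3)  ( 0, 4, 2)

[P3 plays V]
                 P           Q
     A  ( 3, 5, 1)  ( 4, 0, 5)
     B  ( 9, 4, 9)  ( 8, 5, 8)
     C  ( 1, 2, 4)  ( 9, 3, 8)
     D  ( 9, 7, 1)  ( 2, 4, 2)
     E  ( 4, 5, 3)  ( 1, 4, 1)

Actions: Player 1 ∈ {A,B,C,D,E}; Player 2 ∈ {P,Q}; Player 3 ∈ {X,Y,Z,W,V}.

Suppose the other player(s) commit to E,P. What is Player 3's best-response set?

u_3(X vs E,P) = 4
u_3(Y vs E,P) = 8
u_3(Z vs E,P) = 5
u_3(W vs E,P) = 3
u_3(V vs E,P) = 3
max payoff 8 at {Y}

BR_3 = {Y}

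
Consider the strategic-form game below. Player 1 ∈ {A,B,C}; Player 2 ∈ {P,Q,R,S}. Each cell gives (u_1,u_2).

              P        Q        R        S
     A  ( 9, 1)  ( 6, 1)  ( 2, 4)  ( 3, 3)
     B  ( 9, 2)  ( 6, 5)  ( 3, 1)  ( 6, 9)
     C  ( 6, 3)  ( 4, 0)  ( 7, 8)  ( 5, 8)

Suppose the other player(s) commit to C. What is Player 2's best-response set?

u_2(P vs C) = 3
u_2(Q vs C) = 0
u_2(R vs C) = 8
u_2(S vs C) = 8
max payoff 8 at {R,S}

P2 best: {R,S}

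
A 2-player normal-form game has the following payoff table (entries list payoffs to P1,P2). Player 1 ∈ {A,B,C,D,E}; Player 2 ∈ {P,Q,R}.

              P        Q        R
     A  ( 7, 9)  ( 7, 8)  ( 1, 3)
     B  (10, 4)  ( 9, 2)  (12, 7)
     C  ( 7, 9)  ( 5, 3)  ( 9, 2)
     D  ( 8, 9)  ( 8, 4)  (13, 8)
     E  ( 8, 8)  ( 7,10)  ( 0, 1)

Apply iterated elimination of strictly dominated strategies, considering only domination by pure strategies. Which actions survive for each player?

Survivors P1:{B,D} P2:{P,R}

P1 drop A (B beats it: P:10>7 Q:9>7 R:12>1)
P1 drop C (B beats it: P:10>7 Q:9>5 R:12>9)
P1 drop E (B beats it: P:10>8 Q:9>7 R:12>0)
P2 drop Q (P beats it: B:4>2 D:9>4)
P1→{B,D} P2→{P,R}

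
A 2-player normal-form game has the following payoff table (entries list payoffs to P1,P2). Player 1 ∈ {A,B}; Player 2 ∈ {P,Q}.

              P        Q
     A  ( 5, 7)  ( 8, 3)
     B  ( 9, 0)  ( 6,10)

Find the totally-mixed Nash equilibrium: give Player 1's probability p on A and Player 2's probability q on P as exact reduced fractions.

P1 indiff ⇒ q·5+(1-q)·8 = q·9+(1-q)·6 ⇒ q(-4) = (1-q)(-2) ⇒ q = 1/3
P2 indiff ⇒ p·7+(1-p)·0 = p·3+(1-p)·10 ⇒ p(4) = (1-p)(10) ⇒ p = 5/7

p=5/7, q=1/3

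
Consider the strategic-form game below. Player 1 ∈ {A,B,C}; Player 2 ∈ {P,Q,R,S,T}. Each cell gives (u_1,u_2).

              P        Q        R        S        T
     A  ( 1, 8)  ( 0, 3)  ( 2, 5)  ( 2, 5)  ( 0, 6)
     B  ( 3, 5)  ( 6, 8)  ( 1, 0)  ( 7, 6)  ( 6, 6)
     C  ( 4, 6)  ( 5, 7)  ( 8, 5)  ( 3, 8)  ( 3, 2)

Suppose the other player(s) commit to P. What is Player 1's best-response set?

BR_1 = {C}

u_1(A vs P) = 1
u_1(B vs P) = 3
u_1(C vs P) = 4
max payoff 4 at {C}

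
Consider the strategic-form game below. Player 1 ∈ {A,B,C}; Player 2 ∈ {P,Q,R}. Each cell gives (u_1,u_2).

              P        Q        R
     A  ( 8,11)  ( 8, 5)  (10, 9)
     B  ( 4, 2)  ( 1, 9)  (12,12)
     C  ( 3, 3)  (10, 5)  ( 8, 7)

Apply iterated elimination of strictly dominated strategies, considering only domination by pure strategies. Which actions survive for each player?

P2 drop Q (R beats it: A:9>5 B:12>9 C:7>5)
P1 drop C (A beats it: P:8>3 R:10>8)
P1→{A,B} P2→{P,R}

IESDS → P1:{A,B} P2:{P,R}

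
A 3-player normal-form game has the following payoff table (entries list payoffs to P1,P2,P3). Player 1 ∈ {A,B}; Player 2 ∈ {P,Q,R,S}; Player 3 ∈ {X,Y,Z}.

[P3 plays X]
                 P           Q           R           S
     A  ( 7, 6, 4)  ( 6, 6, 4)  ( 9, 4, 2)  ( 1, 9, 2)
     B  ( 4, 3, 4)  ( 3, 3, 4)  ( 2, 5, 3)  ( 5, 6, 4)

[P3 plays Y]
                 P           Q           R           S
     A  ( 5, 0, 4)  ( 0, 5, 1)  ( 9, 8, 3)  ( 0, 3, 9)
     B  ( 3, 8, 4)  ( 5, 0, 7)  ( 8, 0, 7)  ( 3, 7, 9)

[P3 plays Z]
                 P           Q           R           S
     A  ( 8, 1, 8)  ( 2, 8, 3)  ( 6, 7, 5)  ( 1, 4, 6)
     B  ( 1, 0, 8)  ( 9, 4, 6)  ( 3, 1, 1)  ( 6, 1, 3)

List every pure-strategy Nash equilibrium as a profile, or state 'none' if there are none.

(A,P,X): not NE [P2→S gives 9>6; P3→Z gives 8>4]
(A,P,Y): not NE [P2→R gives 8>0; P3→Z gives 8>4]
(A,P,Z): not NE [P2→Q gives 8>1]
(A,Q,X): not NE [P2→S gives 9>6]
(A,Q,Y): not NE [P1→B gives 5>0; P2→R gives 8>5; P3→X gives 4>1]
(A,Q,Z): not NE [P1→B gives 9>2; P3→X gives 4>3]
(A,R,X): not NE [P2→S gives 9>4; P3→Z gives 5>2]
(A,R,Y): not NE [P3→Z gives 5>3]
(A,R,Z): not NE [P2→Q gives 8>7]
(A,S,X): not NE [P1→B gives 5>1; P3→Y gives 9>2]
(A,S,Y): not NE [P1→B gives 3>0; P2→R gives 8>3]
(A,S,Z): not NE [P1→B gives 6>1; P2→Q gives 8>4; P3→Y gives 9>6]
(B,P,X): not NE [P1→A gives 7>4; P2→S gives 6>3; P3→Z gives 8>4]
(B,P,Y): not NE [P1→A gives 5>3; P3→Z gives 8>4]
(B,P,Z): not NE [P1→A gives 8>1; P2→Q gives 4>0]
(B,Q,X): not NE [P1→A gives 6>3; P2→S gives 6>3; P3→Y gives 7>4]
(B,Q,Y): not NE [P2→P gives 8>0]
(B,Q,Z): not NE [P3→Y gives 7>6]
(B,R,X): not NE [P1→A gives 9>2; P2→S gives 6>5; P3→Y gives 7>3]
(B,R,Y): not NE [P1→A gives 9>8; P2→P gives 8>0]
(B,R,Z): not NE [P1→A gives 6>3; P2→Q gives 4>1; P3→Y gives 7>1]
(B,S,X): not NE [P3→Y gives 9>4]
(B,S,Y): not NE [P2→P gives 8>7]
(B,S,Z): not NE [P2→Q gives 4>1; P3→Y gives 9>3]

PSNE: ∅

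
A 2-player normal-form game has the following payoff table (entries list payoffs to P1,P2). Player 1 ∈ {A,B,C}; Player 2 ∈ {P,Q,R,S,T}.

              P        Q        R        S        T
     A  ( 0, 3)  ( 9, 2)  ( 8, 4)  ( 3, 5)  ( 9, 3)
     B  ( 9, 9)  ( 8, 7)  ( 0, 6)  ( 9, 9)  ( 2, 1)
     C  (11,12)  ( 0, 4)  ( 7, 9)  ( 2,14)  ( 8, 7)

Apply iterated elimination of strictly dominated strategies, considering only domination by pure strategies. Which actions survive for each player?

P2 drop Q (P beats it: A:3>2 B:9>7 C:12>4)
P2 drop R (S beats it: A:5>4 B:9>6 C:14>9)
P2 drop T (S beats it: A:5>3 B:9>1 C:14>7)
P1 drop A (B beats it: P:9>0 S:9>3)
P1→{B,C} P2→{P,S}

IESDS → P1:{B,C} P2:{P,S}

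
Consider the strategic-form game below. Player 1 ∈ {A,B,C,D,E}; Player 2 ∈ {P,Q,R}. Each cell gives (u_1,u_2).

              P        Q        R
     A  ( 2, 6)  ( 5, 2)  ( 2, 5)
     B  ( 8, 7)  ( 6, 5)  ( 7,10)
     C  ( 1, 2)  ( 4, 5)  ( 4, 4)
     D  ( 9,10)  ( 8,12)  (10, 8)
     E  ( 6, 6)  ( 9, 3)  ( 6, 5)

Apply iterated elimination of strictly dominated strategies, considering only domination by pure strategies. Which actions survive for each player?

P1 drop A (B beats it: P:8>2 Q:6>5 R:7>2)
P1 drop B (D beats it: P:9>8 Q:8>6 R:10>7)
P1 drop C (D beats it: P:9>1 Q:8>4 R:10>4)
P2 drop R (P beats it: D:10>8 E:6>5)
P1→{D,E} P2→{P,Q}

Survivors P1:{D,E} P2:{P,Q}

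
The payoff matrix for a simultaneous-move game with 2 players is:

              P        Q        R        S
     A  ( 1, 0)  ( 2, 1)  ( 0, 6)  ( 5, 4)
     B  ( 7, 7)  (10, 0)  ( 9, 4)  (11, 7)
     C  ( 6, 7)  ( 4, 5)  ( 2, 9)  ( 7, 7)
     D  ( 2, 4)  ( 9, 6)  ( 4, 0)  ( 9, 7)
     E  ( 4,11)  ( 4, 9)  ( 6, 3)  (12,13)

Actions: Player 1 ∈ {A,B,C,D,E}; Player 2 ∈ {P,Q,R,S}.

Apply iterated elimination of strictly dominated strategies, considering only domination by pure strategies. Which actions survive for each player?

IESDS → P1:{B,E} P2:{P,S}

P1 drop A (B beats it: P:7>1 Q:10>2 R:9>0 S:11>5)
P1 drop C (B beats it: P:7>6 Q:10>4 R:9>2 S:11>7)
P1 drop D (B beats it: P:7>2 Q:10>9 R:9>4 S:11>9)
P2 drop Q (P beats it: B:7>0 E:11>9)
P2 drop R (P beats it: B:7>4 E:11>3)
P1→{B,E} P2→{P,S}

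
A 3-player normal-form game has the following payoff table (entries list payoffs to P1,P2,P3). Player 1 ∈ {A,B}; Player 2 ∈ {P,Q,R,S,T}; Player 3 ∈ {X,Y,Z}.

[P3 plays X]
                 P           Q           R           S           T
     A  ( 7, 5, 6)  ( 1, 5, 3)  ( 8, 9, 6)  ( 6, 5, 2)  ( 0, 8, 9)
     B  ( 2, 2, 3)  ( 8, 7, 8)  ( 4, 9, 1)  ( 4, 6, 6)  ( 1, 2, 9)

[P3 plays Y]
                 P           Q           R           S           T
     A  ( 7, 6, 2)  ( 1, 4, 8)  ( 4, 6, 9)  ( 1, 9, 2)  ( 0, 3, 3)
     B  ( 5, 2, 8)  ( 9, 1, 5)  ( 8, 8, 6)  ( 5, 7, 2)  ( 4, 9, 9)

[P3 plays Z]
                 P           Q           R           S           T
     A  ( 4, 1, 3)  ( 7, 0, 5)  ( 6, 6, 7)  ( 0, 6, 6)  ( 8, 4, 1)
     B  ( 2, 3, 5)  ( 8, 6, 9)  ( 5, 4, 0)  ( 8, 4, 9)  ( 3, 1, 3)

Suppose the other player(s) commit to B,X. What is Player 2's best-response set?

u_2(P vs B,X) = 2
u_2(Q vs B,X) = 7
u_2(R vs B,X) = 9
u_2(S vs B,X) = 6
u_2(T vs B,X) = 2
max payoff 9 at {R}

P2 best: {R}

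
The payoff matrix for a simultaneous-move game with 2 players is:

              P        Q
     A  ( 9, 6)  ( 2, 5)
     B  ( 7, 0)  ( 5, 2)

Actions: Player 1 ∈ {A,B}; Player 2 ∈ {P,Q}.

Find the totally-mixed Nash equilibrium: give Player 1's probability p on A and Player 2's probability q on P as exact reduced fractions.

(p,q) = (2/3, 3/5)

P1 indiff ⇒ q·9+(1-q)·2 = q·7+(1-q)·5 ⇒ q(2) = (1-q)(3) ⇒ q = 3/5
P2 indiff ⇒ p·6+(1-p)·0 = p·5+(1-p)·2 ⇒ p(1) = (1-p)(2) ⇒ p = 2/3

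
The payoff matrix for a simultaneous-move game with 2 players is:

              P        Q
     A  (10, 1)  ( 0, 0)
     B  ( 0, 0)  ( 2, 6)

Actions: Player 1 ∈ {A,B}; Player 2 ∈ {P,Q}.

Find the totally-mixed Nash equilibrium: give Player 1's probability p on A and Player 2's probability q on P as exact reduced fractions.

P1 indiff ⇒ q·10+(1-q)·0 = q·0+(1-q)·2 ⇒ q(10) = (1-q)(2) ⇒ q = 1/6
P2 indiff ⇒ p·1+(1-p)·0 = p·0+(1-p)·6 ⇒ p(1) = (1-p)(6) ⇒ p = 6/7

p=6/7, q=1/6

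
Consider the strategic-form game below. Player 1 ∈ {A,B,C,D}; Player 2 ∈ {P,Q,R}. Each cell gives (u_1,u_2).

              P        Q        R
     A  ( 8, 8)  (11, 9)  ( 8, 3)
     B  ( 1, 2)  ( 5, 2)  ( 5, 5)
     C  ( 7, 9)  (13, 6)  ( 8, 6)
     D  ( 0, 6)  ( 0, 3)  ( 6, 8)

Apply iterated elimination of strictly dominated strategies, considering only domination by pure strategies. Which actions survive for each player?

Survivors P1:{A,C} P2:{P,Q}

P1 drop B (A beats it: P:8>1 Q:11>5 R:8>5)
P1 drop D (A beats it: P:8>0 Q:11>0 R:8>6)
P2 drop R (P beats it: A:8>3 C:9>6)
P1→{A,C} P2→{P,Q}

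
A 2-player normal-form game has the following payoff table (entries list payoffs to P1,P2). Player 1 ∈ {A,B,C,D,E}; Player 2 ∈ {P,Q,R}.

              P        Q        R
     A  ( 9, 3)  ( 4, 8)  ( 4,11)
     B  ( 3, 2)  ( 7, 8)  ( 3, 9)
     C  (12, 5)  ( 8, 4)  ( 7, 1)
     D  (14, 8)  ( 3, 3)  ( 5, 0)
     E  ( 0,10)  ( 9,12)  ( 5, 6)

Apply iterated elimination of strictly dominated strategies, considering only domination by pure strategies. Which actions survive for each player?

P1 drop A (C beats it: P:12>9 Q:8>4 R:7>4)
P1 drop B (C beats it: P:12>3 Q:8>7 R:7>3)
P2 drop R (P beats it: C:5>1 D:8>0 E:10>6)
P1→{C,D,E} P2→{P,Q}

Survivors P1:{C,D,E} P2:{P,Q}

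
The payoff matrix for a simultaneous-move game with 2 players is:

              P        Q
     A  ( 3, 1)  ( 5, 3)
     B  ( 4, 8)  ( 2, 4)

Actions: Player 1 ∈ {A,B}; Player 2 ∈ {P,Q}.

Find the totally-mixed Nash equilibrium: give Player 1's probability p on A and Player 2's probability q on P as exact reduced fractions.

P1 mixes 2/3 on A; P2 mixes 3/4 on P

P1 indiff ⇒ q·3+(1-q)·5 = q·4+(1-q)·2 ⇒ q(-1) = (1-q)(-3) ⇒ q = 3/4
P2 indiff ⇒ p·1+(1-p)·8 = p·3+(1-p)·4 ⇒ p(-2) = (1-p)(-4) ⇒ p = 2/3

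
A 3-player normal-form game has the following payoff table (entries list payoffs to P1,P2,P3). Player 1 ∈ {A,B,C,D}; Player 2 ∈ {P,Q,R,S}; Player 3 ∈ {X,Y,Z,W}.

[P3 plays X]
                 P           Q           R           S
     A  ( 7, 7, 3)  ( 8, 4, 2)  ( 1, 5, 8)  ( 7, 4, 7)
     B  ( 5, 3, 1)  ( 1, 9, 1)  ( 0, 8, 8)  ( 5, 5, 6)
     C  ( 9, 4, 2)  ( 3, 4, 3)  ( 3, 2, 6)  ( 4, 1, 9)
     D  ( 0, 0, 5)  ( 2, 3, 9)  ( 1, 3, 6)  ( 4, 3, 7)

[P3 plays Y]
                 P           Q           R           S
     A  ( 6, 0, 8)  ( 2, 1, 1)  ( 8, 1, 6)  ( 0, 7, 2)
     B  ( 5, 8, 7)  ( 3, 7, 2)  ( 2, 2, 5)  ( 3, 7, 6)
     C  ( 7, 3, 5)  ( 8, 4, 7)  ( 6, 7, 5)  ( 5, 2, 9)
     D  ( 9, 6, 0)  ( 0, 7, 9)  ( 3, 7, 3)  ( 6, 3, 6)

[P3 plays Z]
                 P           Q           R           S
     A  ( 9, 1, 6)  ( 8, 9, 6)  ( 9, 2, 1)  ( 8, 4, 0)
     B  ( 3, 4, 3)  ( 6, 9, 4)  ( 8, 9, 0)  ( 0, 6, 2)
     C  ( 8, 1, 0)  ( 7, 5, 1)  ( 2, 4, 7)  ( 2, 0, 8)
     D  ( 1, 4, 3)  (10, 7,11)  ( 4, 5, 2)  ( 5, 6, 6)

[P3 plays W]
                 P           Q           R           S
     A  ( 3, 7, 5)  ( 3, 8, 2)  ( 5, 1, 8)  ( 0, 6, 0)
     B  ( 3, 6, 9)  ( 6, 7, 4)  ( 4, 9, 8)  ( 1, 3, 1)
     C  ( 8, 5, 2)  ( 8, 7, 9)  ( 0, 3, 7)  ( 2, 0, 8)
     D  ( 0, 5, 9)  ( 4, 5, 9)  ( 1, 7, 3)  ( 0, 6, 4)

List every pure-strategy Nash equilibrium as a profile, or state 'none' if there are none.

(A,P,X): not NE [P1→C gives 9>7; P3→Y gives 8>3]
(A,P,Y): not NE [P1→D gives 9>6; P2→S gives 7>0]
(A,P,Z): not NE [P2→Q gives 9>1; P3→Y gives 8>6]
(A,P,W): not NE [P1→C gives 8>3; P2→Q gives 8>7; P3→Y gives 8>5]
(A,Q,X): not NE [P2→P gives 7>4; P3→Z gives 6>2]
(A,Q,Y): not NE [P1→C gives 8>2; P2→S gives 7>1; P3→Z gives 6>1]
(A,Q,Z): not NE [P1→D gives 10>8]
(A,Q,W): not NE [P1→C gives 8>3; P3→Z gives 6>2]
(A,R,X): not NE [P1→C gives 3>1; P2→P gives 7>5]
(A,R,Y): not NE [P2→S gives 7>1; P3→W gives 8>6]
(A,R,Z): not NE [P2→Q gives 9>2; P3→W gives 8>1]
(A,R,W): not NE [P2→Q gives 8>1]
(A,S,X): not NE [P2→P gives 7>4]
(A,S,Y): not NE [P1→D gives 6>0; P3→X gives 7>2]
(A,S,Z): not NE [P2→Q gives 9>4; P3→X gives 7>0]
(A,S,W): not NE [P1→C gives 2>0; P2→Q gives 8>6; P3→X gives 7>0]
(B,P,X): not NE [P1→C gives 9>5; P2→Q gives 9>3; P3→W gives 9>1]
(B,P,Y): not NE [P1→D gives 9>5; P3→W gives 9>7]
(B,P,Z): not NE [P1→A gives 9>3; P2→R gives 9>4; P3→W gives 9>3]
(B,P,W): not NE [P1→C gives 8>3; P2→R gives 9>6]
(B,Q,X): not NE [P1→A gives 8>1; P3→W gives 4>1]
(B,Q,Y): not NE [P1→C gives 8>3; P2→P gives 8>7; P3→W gives 4>2]
(B,Q,Z): not NE [P1→D gives 10>6]
(B,Q,W): not NE [P1→C gives 8>6; P2→R gives 9>7]
(B,R,X): not NE [P1→C gives 3>0; P2→Q gives 9>8]
(B,R,Y): not NE [P1→A gives 8>2; P2→P gives 8>2; P3→W gives 8>5]
(B,R,Z): not NE [P1→A gives 9>8; P3→W gives 8>0]
(B,R,W): not NE [P1→A gives 5>4]
(B,S,X): not NE [P1→A gives 7>5; P2→Q gives 9>5]
(B,S,Y): not NE [P1→D gives 6>3; P2→P gives 8>7]
(B,S,Z): not NE [P1→A gives 8>0; P2→R gives 9>6; P3→Y gives 6>2]
(B,S,W): not NE [P1→C gives 2>1; P2→R gives 9>3; P3→Y gives 6>1]
(C,P,X): not NE [P3→Y gives 5>2]
(C,P,Y): not NE [P1→D gives 9>7; P2→R gives 7>3]
(C,P,Z): not NE [P1→A gives 9>8; P2→Q gives 5>1; P3→Y gives 5>0]
(C,P,W): not NE [P2→Q gives 7>5; P3→Y gives 5>2]
(C,Q,X): not NE [P1→A gives 8>3; P3→W gives 9>3]
(C,Q,Y): not NE [P2→R gives 7>4; P3→W gives 9>7]
(C,Q,Z): not NE [P1→D gives 10>7; P3→W gives 9>1]
(C,Q,W): NE
(C,R,X): not NE [P2→Q gives 4>2; P3→W gives 7>6]
(C,R,Y): not NE [P1→A gives 8>6; P3→W gives 7>5]
(C,R,Z): not NE [P1→A gives 9>2; P2→Q gives 5>4]
(C,R,W): not NE [P1→A gives 5>0; P2→Q gives 7>3]
(C,S,X): not NE [P1→A gives 7>4; P2→Q gives 4>1]
(C,S,Y): not NE [P1→D gives 6>5; P2→R gives 7>2]
(C,S,Z): not NE [P1→A gives 8>2; P2→Q gives 5>0; P3→Y gives 9>8]
(C,S,W): not NE [P2→Q gives 7>0; P3→Y gives 9>8]
(D,P,X): not NE [P1→C gives 9>0; P2→S gives 3>0; P3→W gives 9>5]
(D,P,Y): not NE [P2→R gives 7>6; P3→W gives 9>0]
(D,P,Z): not NE [P1→A gives 9>1; P2→Q gives 7>4; P3→W gives 9>3]
(D,P,W): not NE [P1→C gives 8>0; P2→R gives 7>5]
(D,Q,X): not NE [P1→A gives 8>2; P3→Z gives 11>9]
(D,Q,Y): not NE [P1→C gives 8>0; P3→Z gives 11>9]
(D,Q,Z): NE
(D,Q,W): not NE [P1→C gives 8>4; P2→R gives 7>5; P3→Z gives 11>9]
(D,R,X): not NE [P1→C gives 3>1]
(D,R,Y): not NE [P1→A gives 8>3; P3→X gives 6>3]
(D,R,Z): not NE [P1→A gives 9>4; P2→Q gives 7>5; P3→X gives 6>2]
(D,R,W): not NE [P1→A gives 5>1; P3→X gives 6>3]
(D,S,X): not NE [P1→A gives 7>4]
(D,S,Y): not NE [P2→R gives 7>3; P3→X gives 7>6]
(D,S,Z): not NE [P1→A gives 8>5; P2→Q gives 7>6; P3→X gives 7>6]
(D,S,W): not NE [P1→C gives 2>0; P2→R gives 7>6; P3→X gives 7>4]

NE set: (C,Q,W), (D,Q,Z)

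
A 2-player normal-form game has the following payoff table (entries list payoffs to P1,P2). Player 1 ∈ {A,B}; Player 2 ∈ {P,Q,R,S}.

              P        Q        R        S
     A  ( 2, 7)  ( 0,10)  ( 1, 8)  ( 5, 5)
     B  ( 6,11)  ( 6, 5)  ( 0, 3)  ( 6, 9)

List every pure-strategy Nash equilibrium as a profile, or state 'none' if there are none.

PSNE = {(B,P)}

(A,P): not NE [P1→B gives 6>2; P2→Q gives 10>7]
(A,Q): not NE [P1→B gives 6>0]
(A,R): not NE [P2→Q gives 10>8]
(A,S): not NE [P1→B gives 6>5; P2→Q gives 10>5]
(B,P): NE
(B,Q): not NE [P2→P gives 11>5]
(B,R): not NE [P1→A gives 1>0; P2→P gives 11>3]
(B,S): not NE [P2→P gives 11>9]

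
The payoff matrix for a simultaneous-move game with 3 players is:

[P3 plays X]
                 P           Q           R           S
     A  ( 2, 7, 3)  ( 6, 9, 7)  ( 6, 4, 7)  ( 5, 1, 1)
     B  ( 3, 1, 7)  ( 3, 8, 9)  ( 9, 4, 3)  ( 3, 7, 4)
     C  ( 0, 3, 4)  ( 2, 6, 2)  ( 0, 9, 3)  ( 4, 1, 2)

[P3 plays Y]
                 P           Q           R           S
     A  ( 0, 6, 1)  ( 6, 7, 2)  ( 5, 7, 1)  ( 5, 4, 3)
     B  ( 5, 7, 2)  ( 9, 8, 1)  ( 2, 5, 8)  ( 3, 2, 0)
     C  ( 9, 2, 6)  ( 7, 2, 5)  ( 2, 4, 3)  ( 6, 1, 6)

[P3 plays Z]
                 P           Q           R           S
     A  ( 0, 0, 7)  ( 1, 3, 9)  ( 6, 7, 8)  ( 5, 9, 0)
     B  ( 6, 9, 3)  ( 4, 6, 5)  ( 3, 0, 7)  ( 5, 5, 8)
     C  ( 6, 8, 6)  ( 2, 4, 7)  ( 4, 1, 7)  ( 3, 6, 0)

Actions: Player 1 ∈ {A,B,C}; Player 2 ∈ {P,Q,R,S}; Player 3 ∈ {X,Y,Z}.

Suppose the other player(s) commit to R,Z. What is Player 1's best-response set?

BR_1 = {A}

u_1(A vs R,Z) = 6
u_1(B vs R,Z) = 3
u_1(C vs R,Z) = 4
max payoff 6 at {A}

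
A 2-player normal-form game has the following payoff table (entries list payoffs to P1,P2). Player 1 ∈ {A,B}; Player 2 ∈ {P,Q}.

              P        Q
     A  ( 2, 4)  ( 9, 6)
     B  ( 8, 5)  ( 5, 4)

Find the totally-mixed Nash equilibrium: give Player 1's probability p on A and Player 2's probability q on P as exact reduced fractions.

P1 mixes 1/3 on A; P2 mixes 2/5 on P

P1 indiff ⇒ q·2+(1-q)·9 = q·8+(1-q)·5 ⇒ q(-6) = (1-q)(-4) ⇒ q = 2/5
P2 indiff ⇒ p·4+(1-p)·5 = p·6+(1-p)·4 ⇒ p(-2) = (1-p)(-1) ⇒ p = 1/3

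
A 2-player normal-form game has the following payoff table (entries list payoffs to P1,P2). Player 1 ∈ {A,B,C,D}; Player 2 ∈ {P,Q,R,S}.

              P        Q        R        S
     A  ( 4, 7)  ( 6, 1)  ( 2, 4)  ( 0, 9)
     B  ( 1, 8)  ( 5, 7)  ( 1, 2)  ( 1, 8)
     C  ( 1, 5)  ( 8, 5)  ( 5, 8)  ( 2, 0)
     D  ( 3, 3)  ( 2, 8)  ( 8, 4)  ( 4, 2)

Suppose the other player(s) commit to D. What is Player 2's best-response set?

u_2(P vs D) = 3
u_2(Q vs D) = 8
u_2(R vs D) = 4
u_2(S vs D) = 2
max payoff 8 at {Q}

BR_2 = {Q}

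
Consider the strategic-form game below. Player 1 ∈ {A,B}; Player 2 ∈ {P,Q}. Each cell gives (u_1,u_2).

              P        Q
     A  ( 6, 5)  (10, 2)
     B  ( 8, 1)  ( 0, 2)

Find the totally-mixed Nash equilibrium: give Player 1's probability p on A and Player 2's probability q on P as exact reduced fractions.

P1 indiff ⇒ q·6+(1-q)·10 = q·8+(1-q)·0 ⇒ q(-2) = (1-q)(-10) ⇒ q = 5/6
P2 indiff ⇒ p·5+(1-p)·1 = p·2+(1-p)·2 ⇒ p(3) = (1-p)(1) ⇒ p = 1/4

p=1/4, q=5/6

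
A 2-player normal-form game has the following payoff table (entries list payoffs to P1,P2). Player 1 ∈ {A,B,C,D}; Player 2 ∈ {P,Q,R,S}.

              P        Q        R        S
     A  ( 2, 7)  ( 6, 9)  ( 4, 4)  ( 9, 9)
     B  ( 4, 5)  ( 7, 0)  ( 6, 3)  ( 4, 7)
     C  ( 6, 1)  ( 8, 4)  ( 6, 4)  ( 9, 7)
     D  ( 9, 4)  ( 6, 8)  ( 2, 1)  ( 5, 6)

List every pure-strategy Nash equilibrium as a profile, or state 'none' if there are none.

(A,P): not NE [P1→D gives 9>2; P2→S gives 9>7]
(A,Q): not NE [P1→C gives 8>6]
(A,R): not NE [P1→C gives 6>4; P2→S gives 9>4]
(A,S): NE
(B,P): not NE [P1→D gives 9>4; P2→S gives 7>5]
(B,Q): not NE [P1→C gives 8>7; P2→S gives 7>0]
(B,R): not NE [P2→S gives 7>3]
(B,S): not NE [P1→C gives 9>4]
(C,P): not NE [P1→D gives 9>6; P2→S gives 7>1]
(C,Q): not NE [P2→S gives 7>4]
(C,R): not NE [P2→S gives 7>4]
(C,S): NE
(D,P): not NE [P2→Q gives 8>4]
(D,Q): not NE [P1→C gives 8>6]
(D,R): not NE [P1→C gives 6>2; P2→Q gives 8>1]
(D,S): not NE [P1→C gives 9>5; P2→Q gives 8>6]

NE set: (A,S), (C,S)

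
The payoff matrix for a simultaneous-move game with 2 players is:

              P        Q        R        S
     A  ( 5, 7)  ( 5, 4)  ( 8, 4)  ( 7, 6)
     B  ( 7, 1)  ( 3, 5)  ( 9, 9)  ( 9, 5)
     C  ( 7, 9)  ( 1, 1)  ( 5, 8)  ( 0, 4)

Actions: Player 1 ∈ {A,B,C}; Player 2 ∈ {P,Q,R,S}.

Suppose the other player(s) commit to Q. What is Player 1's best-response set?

u_1(A vs Q) = 5
u_1(B vs Q) = 3
u_1(C vs Q) = 1
max payoff 5 at {A}

argmax u_1 = {A}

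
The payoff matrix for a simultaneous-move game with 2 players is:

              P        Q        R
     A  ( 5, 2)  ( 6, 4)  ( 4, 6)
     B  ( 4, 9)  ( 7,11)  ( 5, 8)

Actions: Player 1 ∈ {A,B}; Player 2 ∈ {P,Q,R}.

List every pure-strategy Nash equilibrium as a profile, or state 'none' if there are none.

PSNE = {(B,Q)}

(A,P): not NE [P2→R gives 6>2]
(A,Q): not NE [P1→B gives 7>6; P2→R gives 6>4]
(A,R): not NE [P1→B gives 5>4]
(B,P): not NE [P1→A gives 5>4; P2→Q gives 11>9]
(B,Q): NE
(B,R): not NE [P2→Q gives 11>8]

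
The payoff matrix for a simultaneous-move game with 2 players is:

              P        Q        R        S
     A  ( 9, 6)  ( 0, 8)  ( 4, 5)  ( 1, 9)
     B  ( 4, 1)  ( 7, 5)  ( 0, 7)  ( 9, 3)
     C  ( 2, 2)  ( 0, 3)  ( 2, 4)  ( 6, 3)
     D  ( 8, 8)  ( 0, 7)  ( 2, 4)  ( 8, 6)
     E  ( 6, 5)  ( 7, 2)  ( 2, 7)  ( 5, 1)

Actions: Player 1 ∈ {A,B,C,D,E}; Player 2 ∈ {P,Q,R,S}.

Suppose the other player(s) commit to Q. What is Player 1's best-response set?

BR_1 = {B,E}

u_1(A vs Q) = 0
u_1(B vs Q) = 7
u_1(C vs Q) = 0
u_1(D vs Q) = 0
u_1(E vs Q) = 7
max payoff 7 at {B,E}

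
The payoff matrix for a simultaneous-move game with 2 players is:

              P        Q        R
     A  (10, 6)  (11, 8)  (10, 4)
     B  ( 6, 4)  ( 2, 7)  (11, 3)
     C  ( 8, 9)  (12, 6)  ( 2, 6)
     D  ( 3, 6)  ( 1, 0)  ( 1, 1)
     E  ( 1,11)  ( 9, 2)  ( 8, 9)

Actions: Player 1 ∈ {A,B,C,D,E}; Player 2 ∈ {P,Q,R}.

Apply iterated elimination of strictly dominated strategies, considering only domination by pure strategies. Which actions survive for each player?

P1 drop D (A beats it: P:10>3 Q:11>1 R:10>1)
P1 drop E (A beats it: P:10>1 Q:11>9 R:10>8)
P2 drop R (P beats it: A:6>4 B:4>3 C:9>6)
P1 drop B (A beats it: P:10>6 Q:11>2)
P1→{A,C} P2→{P,Q}

IESDS → P1:{A,C} P2:{P,Q}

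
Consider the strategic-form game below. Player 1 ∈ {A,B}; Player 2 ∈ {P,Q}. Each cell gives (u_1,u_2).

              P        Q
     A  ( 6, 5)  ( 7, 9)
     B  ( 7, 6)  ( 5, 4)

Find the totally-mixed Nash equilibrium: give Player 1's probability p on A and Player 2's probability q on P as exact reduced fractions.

P1 mixes 1/3 on A; P2 mixes 2/3 on P

P1 indiff ⇒ q·6+(1-q)·7 = q·7+(1-q)·5 ⇒ q(-1) = (1-q)(-2) ⇒ q = 2/3
P2 indiff ⇒ p·5+(1-p)·6 = p·9+(1-p)·4 ⇒ p(-4) = (1-p)(-2) ⇒ p = 1/3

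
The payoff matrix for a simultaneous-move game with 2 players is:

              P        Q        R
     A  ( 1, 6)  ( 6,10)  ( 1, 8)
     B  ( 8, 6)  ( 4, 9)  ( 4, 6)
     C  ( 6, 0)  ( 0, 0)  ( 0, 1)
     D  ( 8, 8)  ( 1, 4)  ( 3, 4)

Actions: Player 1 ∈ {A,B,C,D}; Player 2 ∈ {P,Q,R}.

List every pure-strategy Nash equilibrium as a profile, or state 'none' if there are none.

NE set: (A,Q), (D,P)

(A,P): not NE [P1→D gives 8>1; P2→Q gives 10>6]
(A,Q): NE
(A,R): not NE [P1→B gives 4>1; P2→Q gives 10>8]
(B,P): not NE [P2→Q gives 9>6]
(B,Q): not NE [P1→A gives 6>4]
(B,R): not NE [P2→Q gives 9>6]
(C,P): not NE [P1→D gives 8>6; P2→R gives 1>0]
(C,Q): not NE [P1→A gives 6>0; P2→R gives 1>0]
(C,R): not NE [P1→B gives 4>0]
(D,P): NE
(D,Q): not NE [P1→A gives 6>1; P2→P gives 8>4]
(D,R): not NE [P1→B gives 4>3; P2→P gives 8>4]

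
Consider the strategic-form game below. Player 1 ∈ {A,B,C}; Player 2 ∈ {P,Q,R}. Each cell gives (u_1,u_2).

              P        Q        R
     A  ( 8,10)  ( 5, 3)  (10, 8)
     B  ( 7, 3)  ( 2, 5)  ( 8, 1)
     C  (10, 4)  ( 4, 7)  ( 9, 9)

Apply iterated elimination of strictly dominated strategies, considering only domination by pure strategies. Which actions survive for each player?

IESDS → P1:{A,C} P2:{P,R}

P1 drop B (A beats it: P:8>7 Q:5>2 R:10>8)
P2 drop Q (R beats it: A:8>3 C:9>7)
P1→{A,C} P2→{P,R}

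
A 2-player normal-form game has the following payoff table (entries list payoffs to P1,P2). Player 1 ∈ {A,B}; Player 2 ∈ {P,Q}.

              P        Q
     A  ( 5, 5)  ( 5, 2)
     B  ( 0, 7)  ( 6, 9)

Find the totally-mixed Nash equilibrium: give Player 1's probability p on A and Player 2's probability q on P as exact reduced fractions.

p=2/5, q=1/6

P1 indiff ⇒ q·5+(1-q)·5 = q·0+(1-q)·6 ⇒ q(5) = (1-q)(1) ⇒ q = 1/6
P2 indiff ⇒ p·5+(1-p)·7 = p·2+(1-p)·9 ⇒ p(3) = (1-p)(2) ⇒ p = 2/5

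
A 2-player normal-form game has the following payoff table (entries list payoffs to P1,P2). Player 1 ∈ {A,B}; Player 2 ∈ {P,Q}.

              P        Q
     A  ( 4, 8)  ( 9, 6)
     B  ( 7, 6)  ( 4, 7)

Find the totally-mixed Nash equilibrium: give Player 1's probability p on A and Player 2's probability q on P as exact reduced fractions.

p=1/3, q=5/8

P1 indiff ⇒ q·4+(1-q)·9 = q·7+(1-q)·4 ⇒ q(-3) = (1-q)(-5) ⇒ q = 5/8
P2 indiff ⇒ p·8+(1-p)·6 = p·6+(1-p)·7 ⇒ p(2) = (1-p)(1) ⇒ p = 1/3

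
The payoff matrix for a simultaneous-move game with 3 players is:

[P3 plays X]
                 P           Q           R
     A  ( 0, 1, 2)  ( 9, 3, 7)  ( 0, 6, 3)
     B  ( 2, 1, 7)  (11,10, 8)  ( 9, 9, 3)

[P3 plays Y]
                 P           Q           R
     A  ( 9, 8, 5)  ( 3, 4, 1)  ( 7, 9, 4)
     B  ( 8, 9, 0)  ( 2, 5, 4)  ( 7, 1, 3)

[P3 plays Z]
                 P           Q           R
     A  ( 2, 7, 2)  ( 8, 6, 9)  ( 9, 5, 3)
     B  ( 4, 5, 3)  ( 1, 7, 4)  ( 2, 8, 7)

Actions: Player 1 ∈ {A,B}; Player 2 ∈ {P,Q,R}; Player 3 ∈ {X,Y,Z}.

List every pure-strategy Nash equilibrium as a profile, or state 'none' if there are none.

Nash profiles: (A,R,Y), (B,Q,X)

(A,P,X): not NE [P1→B gives 2>0; P2→R gives 6>1; P3→Y gives 5>2]
(A,P,Y): not NE [P2→R gives 9>8]
(A,P,Z): not NE [P1→B gives 4>2; P3→Y gives 5>2]
(A,Q,X): not NE [P1→B gives 11>9; P2→R gives 6>3; P3→Z gives 9>7]
(A,Q,Y): not NE [P2→R gives 9>4; P3→Z gives 9>1]
(A,Q,Z): not NE [P2→P gives 7>6]
(A,R,X): not NE [P1→B gives 9>0; P3→Y gives 4>3]
(A,R,Y): NE
(A,R,Z): not NE [P2→P gives 7>5; P3→Y gives 4>3]
(B,P,X): not NE [P2→Q gives 10>1]
(B,P,Y): not NE [P1→A gives 9>8; P3→X gives 7>0]
(B,P,Z): not NE [P2→R gives 8>5; P3→X gives 7>3]
(B,Q,X): NE
(B,Q,Y): not NE [P1→A gives 3>2; P2→P gives 9>5; P3→X gives 8>4]
(B,Q,Z): not NE [P1→A gives 8>1; P2→R gives 8>7; P3→X gives 8>4]
(B,R,X): not NE [P2→Q gives 10>9; P3→Z gives 7>3]
(B,R,Y): not NE [P2→P gives 9>1; P3→Z gives 7>3]
(B,R,Z): not NE [P1→A gives 9>2]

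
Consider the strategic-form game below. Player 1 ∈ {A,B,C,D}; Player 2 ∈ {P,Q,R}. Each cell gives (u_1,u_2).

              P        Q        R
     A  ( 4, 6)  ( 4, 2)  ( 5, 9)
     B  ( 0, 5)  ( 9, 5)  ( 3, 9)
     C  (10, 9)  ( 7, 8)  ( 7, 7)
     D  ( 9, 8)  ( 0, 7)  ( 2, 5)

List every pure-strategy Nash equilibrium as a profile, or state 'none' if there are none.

Nash profiles: (C,P)

(A,P): not NE [P1→C gives 10>4; P2→R gives 9>6]
(A,Q): not NE [P1→B gives 9>4; P2→R gives 9>2]
(A,R): not NE [P1→C gives 7>5]
(B,P): not NE [P1→C gives 10>0; P2→R gives 9>5]
(B,Q): not NE [P2→R gives 9>5]
(B,R): not NE [P1→C gives 7>3]
(C,P): NE
(C,Q): not NE [P1→B gives 9>7; P2→P gives 9>8]
(C,R): not NE [P2→P gives 9>7]
(D,P): not NE [P1→C gives 10>9]
(D,Q): not NE [P1→B gives 9>0; P2→P gives 8>7]
(D,R): not NE [P1→C gives 7>2; P2→P gives 8>5]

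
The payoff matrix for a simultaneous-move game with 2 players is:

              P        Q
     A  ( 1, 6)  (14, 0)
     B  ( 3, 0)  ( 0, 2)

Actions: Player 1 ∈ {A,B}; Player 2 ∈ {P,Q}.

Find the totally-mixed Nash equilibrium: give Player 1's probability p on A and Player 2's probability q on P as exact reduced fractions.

p=1/4, q=7/8

P1 indiff ⇒ q·1+(1-q)·14 = q·3+(1-q)·0 ⇒ q(-2) = (1-q)(-14) ⇒ q = 7/8
P2 indiff ⇒ p·6+(1-p)·0 = p·0+(1-p)·2 ⇒ p(6) = (1-p)(2) ⇒ p = 1/4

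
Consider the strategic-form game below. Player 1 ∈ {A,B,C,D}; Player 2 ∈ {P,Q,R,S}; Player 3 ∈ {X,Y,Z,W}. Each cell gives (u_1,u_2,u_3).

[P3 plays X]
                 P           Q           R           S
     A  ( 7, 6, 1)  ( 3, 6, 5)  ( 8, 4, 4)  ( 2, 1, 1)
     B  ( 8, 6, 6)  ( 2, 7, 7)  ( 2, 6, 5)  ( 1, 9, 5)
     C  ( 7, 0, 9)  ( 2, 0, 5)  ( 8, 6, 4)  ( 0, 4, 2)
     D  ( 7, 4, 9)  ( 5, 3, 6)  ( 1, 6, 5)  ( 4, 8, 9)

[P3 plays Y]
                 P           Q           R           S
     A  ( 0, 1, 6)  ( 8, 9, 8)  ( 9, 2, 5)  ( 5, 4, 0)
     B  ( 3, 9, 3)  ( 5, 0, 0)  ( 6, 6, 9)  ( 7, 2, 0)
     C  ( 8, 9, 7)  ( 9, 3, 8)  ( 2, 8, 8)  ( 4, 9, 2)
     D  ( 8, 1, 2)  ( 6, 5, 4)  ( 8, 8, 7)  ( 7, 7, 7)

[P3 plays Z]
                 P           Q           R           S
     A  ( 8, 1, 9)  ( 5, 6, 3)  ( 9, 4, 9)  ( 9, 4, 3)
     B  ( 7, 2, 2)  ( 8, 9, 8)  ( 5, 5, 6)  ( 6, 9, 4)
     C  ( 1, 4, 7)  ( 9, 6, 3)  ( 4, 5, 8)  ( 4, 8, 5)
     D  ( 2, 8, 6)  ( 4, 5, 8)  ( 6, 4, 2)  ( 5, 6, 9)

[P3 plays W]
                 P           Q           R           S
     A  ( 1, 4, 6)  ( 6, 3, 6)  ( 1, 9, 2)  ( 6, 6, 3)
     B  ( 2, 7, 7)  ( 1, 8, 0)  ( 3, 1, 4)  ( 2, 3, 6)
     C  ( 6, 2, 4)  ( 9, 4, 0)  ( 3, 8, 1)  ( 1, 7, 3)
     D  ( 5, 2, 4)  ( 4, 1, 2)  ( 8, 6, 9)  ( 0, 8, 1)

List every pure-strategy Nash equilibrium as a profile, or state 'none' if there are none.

Nash profiles: (D,S,X)

(A,P,X): not NE [P1→B gives 8>7; P3→Z gives 9>1]
(A,P,Y): not NE [P1→D gives 8>0; P2→Q gives 9>1; P3→Z gives 9>6]
(A,P,Z): not NE [P2→Q gives 6>1]
(A,P,W): not NE [P1→C gives 6>1; P2→R gives 9>4; P3→Z gives 9>6]
(A,Q,X): not NE [P1→D gives 5>3; P3→Y gives 8>5]
(A,Q,Y): not NE [P1→C gives 9>8]
(A,Q,Z): not NE [P1→C gives 9>5; P3→Y gives 8>3]
(A,Q,W): not NE [P1→C gives 9>6; P2→R gives 9>3; P3→Y gives 8>6]
(A,R,X): not NE [P2→Q gives 6>4; P3→Z gives 9>4]
(A,R,Y): not NE [P2→Q gives 9>2; P3→Z gives 9>5]
(A,R,Z): not NE [P2→Q gives 6>4]
(A,R,W): not NE [P1→D gives 8>1; P3→Z gives 9>2]
(A,S,X): not NE [P1→D gives 4>2; P2→Q gives 6>1; P3→W gives 3>1]
(A,S,Y): not NE [P1→D gives 7>5; P2→Q gives 9>4; P3→W gives 3>0]
(A,S,Z): not NE [P2→Q gives 6>4]
(A,S,W): not NE [P2→R gives 9>6]
(B,P,X): not NE [P2→S gives 9>6; P3→W gives 7>6]
(B,P,Y): not NE [P1→D gives 8>3; P3→W gives 7>3]
(B,P,Z): not NE [P1→A gives 8>7; P2→S gives 9>2; P3→W gives 7>2]
(B,P,W): not NE [P1→C gives 6>2; P2→Q gives 8>7]
(B,Q,X): not NE [P1→D gives 5>2; P2→S gives 9>7; P3→Z gives 8>7]
(B,Q,Y): not NE [P1→C gives 9>5; P2→P gives 9>0; P3→Z gives 8>0]
(B,Q,Z): not NE [P1→C gives 9>8]
(B,Q,W): not NE [P1→C gives 9>1; P3→Z gives 8>0]
(B,R,X): not NE [P1→C gives 8>2; P2→S gives 9>6; P3→Y gives 9>5]
(B,R,Y): not NE [P1→A gives 9>6; P2→P gives 9>6]
(B,R,Z): not NE [P1→A gives 9>5; P2→S gives 9>5; P3→Y gives 9>6]
(B,R,W): not NE [P1→D gives 8>3; P2→Q gives 8>1; P3→Y gives 9>4]
(B,S,X): not NE [P1→D gives 4>1; P3→W gives 6>5]
(B,S,Y): not NE [P2→P gives 9>2; P3→W gives 6>0]
(B,S,Z): not NE [P1→A gives 9>6; P3→W gives 6>4]
(B,S,W): not NE [P1→A gives 6>2; P2→Q gives 8>3]
(C,P,X): not NE [P1→B gives 8>7; P2→R gives 6>0]
(C,P,Y): not NE [P3→X gives 9>7]
(C,P,Z): not NE [P1→A gives 8>1; P2→S gives 8>4; P3→X gives 9>7]
(C,P,W): not NE [P2→R gives 8>2; P3→X gives 9>4]
(C,Q,X): not NE [P1→D gives 5>2; P2→R gives 6>0; P3→Y gives 8>5]
(C,Q,Y): not NE [P2→S gives 9>3]
(C,Q,Z): not NE [P2→S gives 8>6; P3→Y gives 8>3]
(C,Q,W): not NE [P2→R gives 8>4; P3→Y gives 8>0]
(C,R,X): not NE [P3→Z gives 8>4]
(C,R,Y): not NE [P1→A gives 9>2; P2→S gives 9>8]
(C,R,Z): not NE [P1→A gives 9>4; P2→S gives 8>5]
(C,R,W): not NE [P1→D gives 8>3; P3→Z gives 8>1]
(C,S,X): not NE [P1→D gives 4>0; P2→R gives 6>4; P3→Z gives 5>2]
(C,S,Y): not NE [P1→D gives 7>4; P3→Z gives 5>2]
(C,S,Z): not NE [P1→A gives 9>4]
(C,S,W): not NE [P1→A gives 6>1; P2→R gives 8>7; P3→Z gives 5>3]
(D,P,X): not NE [P1→B gives 8>7; P2→S gives 8>4]
(D,P,Y): not NE [P2→R gives 8>1; P3→X gives 9>2]
(D,P,Z): not NE [P1→A gives 8>2; P3→X gives 9>6]
(D,P,W): not NE [P1→C gives 6>5; P2→S gives 8>2; P3→X gives 9>4]
(D,Q,X): not NE [P2→S gives 8>3; P3→Z gives 8>6]
(D,Q,Y): not NE [P1→C gives 9>6; P2→R gives 8>5; P3→Z gives 8>4]
(D,Q,Z): not NE [P1→C gives 9>4; P2→P gives 8>5]
(D,Q,W): not NE [P1→C gives 9>4; P2→S gives 8>1; P3→Z gives 8>2]
(D,R,X): not NE [P1→C gives 8>1; P2→S gives 8>6; P3→W gives 9>5]
(D,R,Y): not NE [P1→A gives 9>8; P3→W gives 9>7]
(D,R,Z): not NE [P1→A gives 9>6; P2→P gives 8>4; P3→W gives 9>2]
(D,R,W): not NE [P2→S gives 8>6]
(D,S,X): NE
(D,S,Y): not NE [P2→R gives 8>7; P3→Z gives 9>7]
(D,S,Z): not NE [P1→A gives 9>5; P2→P gives 8>6]
(D,S,W): not NE [P1→A gives 6>0; P3→Z gives 9>1]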